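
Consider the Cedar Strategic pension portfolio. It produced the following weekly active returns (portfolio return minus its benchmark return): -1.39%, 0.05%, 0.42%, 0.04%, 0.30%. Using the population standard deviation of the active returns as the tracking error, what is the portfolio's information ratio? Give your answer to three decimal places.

-0.178

r̄ = (-1.39 + 0.05 + 0.42 + 0.04 + 0.3) / 5 = -0.1160%
Population std dev = √[2.1353 / 5] = 0.6535%
IR = r̄ / tracking error = -0.1160 / 0.6535 = -0.1775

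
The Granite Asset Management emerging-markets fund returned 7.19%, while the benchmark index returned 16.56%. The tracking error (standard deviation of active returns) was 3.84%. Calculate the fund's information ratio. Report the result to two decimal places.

IR = (Rp − Rb) / TE = (7.19% − 16.56%) / 3.84% = -9.37% / 3.84% = -2.4401

-2.44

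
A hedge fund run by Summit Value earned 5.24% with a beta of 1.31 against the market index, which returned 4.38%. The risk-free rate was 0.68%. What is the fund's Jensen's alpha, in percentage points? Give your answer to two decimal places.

CAPM expected return = Rf + β(Rm − Rf) = 0.68% + 1.31 × (4.38% − 0.68%) = 0.68 + 1.31 × 3.70 = 5.5270%
Jensen's α = Rp − E[R] = 5.24% − 5.5270% = -0.2870

-0.29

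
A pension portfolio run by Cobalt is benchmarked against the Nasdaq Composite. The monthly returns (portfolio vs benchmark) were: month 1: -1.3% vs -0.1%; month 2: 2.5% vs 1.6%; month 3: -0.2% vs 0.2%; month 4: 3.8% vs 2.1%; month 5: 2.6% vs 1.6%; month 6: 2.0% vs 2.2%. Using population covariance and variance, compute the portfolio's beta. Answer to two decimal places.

1.82

r̄p = 1.5667%,  r̄m = 1.2667%
Cov = Σ(rp − r̄p)(rm − r̄m) / 6 = 1.4539
Var(rm) = Σ(rm − r̄m)² / 6 = 0.7989
β = Cov / Var = 1.4539 / 0.7989 = 1.8199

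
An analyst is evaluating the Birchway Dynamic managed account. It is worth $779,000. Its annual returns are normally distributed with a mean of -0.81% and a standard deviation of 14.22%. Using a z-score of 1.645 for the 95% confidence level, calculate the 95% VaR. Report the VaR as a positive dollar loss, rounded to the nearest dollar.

Return at the 95% tail: μ − z·σ = -0.81% − 1.645 × 14.22% = -0.81 − 23.3919 = -24.2019%
VaR = −(-24.2019%) × $779,000 = 24.2019% × $779,000 = $188,533

$188,533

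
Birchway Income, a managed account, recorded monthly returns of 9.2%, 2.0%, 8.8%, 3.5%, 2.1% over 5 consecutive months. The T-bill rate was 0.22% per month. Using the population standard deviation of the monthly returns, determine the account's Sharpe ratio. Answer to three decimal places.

1.524

μ = (9.2 + 2 + 8.8 + 3.5 + 2.1) / 5 = 25.60 / 5 = 5.1200%
Population σ = √[Σ(r − μ)² / 5] = √[51.6680 / 5] = √10.3336 = 3.2146%
Sharpe = (μ − rf) / σ = (5.1200 − 0.22) / 3.2146 = 4.9000 / 3.2146 = 1.5243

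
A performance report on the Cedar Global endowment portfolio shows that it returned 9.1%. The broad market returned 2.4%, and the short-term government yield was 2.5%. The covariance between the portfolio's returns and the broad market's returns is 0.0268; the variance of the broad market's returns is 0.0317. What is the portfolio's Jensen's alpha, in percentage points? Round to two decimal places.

6.68

β = Cov / Var = 0.0268 / 0.0317 = 0.8454
E[R] = Rf + β(Rm − Rf) = 2.5% + 0.8454 × (2.4% − 2.5%) = 2.4155%
α = Rp − E[R] = 9.1% − 2.4155% = 6.6845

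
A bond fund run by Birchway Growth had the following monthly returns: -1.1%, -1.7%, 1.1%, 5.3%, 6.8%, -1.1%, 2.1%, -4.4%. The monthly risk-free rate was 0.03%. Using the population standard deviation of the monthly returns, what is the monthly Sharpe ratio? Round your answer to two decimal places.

r̄ = (-1.1 − 1.7 + 1.1 + 5.3 + 6.8 − 1.1 + 2.1 − 4.4) / 8 = 7.00 / 8 = 0.8750%
Σ(r − r̄)² = 98.4950; population σ = √(98.4950/8) = 3.5088%
Sharpe = (r̄ − rf) / σ = (0.8750 − 0.03) / 3.5088 = 0.8450 / 3.5088 = 0.2408

0.24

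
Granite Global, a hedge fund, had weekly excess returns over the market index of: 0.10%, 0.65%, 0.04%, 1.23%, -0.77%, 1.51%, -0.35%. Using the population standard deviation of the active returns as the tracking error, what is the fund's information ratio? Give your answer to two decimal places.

0.45

r̄ = (0.1 + 0.65 + 0.04 + 1.23 − 0.77 + 1.51 − 0.35) / 7 = 0.3443%
Σ(r − r̄)² = 4.1128; population σ = √(4.1128/7) = 0.7665%
IR = r̄ / tracking error = 0.3443 / 0.7665 = 0.4492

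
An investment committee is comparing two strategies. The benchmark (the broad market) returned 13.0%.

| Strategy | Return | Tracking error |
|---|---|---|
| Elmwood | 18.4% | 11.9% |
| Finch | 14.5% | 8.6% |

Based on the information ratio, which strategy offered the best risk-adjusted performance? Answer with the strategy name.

Elmwood

Elmwood: IR = (18.4% − 13.0%) / 11.9% = 0.454
Finch: IR = (14.5% − 13.0%) / 8.6% = 0.174
Highest: Elmwood (0.454).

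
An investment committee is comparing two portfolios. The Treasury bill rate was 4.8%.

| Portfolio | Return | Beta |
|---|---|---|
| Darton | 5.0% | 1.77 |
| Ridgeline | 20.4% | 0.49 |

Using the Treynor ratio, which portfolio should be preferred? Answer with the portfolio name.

Darton: Treynor = (5.0% − 4.8%) / 1.77 = 0.113
Ridgeline: Treynor = (20.4% − 4.8%) / 0.49 = 31.837
Highest: Ridgeline (31.837).

Ridgeline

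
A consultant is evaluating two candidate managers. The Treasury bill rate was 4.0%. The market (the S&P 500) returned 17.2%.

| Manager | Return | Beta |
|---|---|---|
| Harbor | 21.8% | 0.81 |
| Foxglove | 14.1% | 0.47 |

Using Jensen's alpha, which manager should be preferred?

Harbor

Harbor: α = 21.8% − [4.0% + 0.81 × (17.2% − 4.0%)] = 7.108
Foxglove: α = 14.1% − [4.0% + 0.47 × (17.2% − 4.0%)] = 3.896
Highest: Harbor (7.108).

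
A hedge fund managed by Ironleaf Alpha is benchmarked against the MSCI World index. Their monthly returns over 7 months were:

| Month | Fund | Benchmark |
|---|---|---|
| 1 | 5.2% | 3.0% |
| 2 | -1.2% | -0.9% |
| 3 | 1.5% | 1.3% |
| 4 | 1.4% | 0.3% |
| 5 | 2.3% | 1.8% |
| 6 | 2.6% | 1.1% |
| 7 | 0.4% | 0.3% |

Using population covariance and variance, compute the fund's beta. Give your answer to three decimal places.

r̄p = 1.7429%,  r̄m = 0.9857%
Cov = Σ(rp − r̄p)(rm − r̄m) / 7 = 2.0206
Var(rm) = Σ(rm − r̄m)² / 7 = 1.3327
β = Cov / Var = 2.0206 / 1.3327 = 1.5162

1.516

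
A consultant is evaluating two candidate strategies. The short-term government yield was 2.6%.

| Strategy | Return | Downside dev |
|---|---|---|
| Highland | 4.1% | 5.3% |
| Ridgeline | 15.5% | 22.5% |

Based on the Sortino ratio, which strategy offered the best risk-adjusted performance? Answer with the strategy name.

Ridgeline

Highland: Sortino ratio = (4.1% − 2.6%) / 5.3% = 0.283
Ridgeline: Sortino ratio = (15.5% − 2.6%) / 22.5% = 0.573
Highest: Ridgeline (0.573).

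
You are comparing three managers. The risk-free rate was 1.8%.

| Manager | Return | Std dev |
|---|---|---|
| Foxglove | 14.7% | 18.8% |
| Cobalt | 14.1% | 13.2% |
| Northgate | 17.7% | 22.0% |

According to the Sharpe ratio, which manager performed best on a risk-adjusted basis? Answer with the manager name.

Foxglove: Sharpe ratio = (14.7% − 1.8%) / 18.8% = 0.686
Cobalt: Sharpe ratio = (14.1% − 1.8%) / 13.2% = 0.932
Northgate: Sharpe ratio = (17.7% − 1.8%) / 22.0% = 0.723
Highest: Cobalt (0.932).

Cobalt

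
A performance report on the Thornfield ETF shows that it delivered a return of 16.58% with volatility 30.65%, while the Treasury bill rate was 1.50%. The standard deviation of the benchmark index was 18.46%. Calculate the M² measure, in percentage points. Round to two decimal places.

Sharpe = (Rp − Rf) / σp = (16.58% − 1.50%) / 30.65% = 0.4920
M² = Rf + Sharpe × σm = 1.50% + 0.4920 × 18.46% = 10.5823%

10.58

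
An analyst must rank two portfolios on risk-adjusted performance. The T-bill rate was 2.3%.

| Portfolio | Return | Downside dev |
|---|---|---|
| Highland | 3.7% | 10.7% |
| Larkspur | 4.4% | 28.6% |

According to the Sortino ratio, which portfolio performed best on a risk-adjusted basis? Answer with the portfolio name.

Highland: Sortino ratio = (3.7% − 2.3%) / 10.7% = 0.131
Larkspur: Sortino ratio = (4.4% − 2.3%) / 28.6% = 0.073
Highest: Highland (0.131).

Highland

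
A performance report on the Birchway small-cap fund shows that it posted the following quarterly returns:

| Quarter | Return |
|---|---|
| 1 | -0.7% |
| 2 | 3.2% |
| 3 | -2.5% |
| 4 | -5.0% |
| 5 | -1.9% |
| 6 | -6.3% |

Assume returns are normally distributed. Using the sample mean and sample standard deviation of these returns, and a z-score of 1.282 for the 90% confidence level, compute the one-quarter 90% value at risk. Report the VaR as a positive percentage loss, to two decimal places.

6.50

r̄ = (-0.7 + 3.2 − 2.5 − 5 − 1.9 − 6.3) / 6 = -2.2000%
Sample σ = √[Σ(r − r̄)² / 5] = √[56.2400 / 5] = √11.2480 = 3.3538%
VaR = −(r̄ − z·σ) = −(-2.2000 − 1.282 × 3.3538) = −(-6.4996) = 6.4996%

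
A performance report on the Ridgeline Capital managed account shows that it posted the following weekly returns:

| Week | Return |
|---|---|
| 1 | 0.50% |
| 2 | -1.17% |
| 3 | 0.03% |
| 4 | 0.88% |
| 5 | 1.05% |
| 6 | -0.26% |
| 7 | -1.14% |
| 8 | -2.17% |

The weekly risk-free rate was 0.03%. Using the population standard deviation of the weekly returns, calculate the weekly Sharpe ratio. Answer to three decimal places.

r̄ = (0.5 − 1.17 + 0.03 + 0.88 + 1.05 − 0.26 − 1.14 − 2.17) / 8 = -0.2850%
Σ(r − r̄)² = (0.5 − (-0.2850))² + (-1.17 − (-0.2850))² + (0.03 − (-0.2850))² + … = 8.9230
σ = √[8.9230 / 8] = 1.0561%
Sharpe = (r̄ − rf) / σ = (-0.2850 − 0.03) / 1.0561 = -0.3150 / 1.0561 = -0.2983

-0.298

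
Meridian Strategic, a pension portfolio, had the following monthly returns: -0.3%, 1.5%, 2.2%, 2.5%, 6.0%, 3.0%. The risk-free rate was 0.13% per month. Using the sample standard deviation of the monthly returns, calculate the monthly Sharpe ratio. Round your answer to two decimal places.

Mean return r̄ = 14.90 / 6 = 2.4833%
Σ(r − r̄)² = (-0.3 − 2.4833)² + (1.5 − 2.4833)² + (2.2 − 2.4833)² + … = 21.4283
sample σ = √(21.4283 / 5) = √4.2857 = 2.0702%
Sharpe = (r̄ − rf) / σ = (2.4833 − 0.13) / 2.0702 = 2.3533 / 2.0702 = 1.1368

1.14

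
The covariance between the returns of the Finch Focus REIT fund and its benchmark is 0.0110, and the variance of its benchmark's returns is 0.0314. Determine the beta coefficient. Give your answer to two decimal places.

β = Cov(Rp, Rm) / Var(Rm) = 0.0110 / 0.0314 = 0.3503

0.35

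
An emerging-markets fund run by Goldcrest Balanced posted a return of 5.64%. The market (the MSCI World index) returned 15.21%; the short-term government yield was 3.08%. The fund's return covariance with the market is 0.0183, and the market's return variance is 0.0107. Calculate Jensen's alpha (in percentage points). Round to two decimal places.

-18.19

β = Cov / Var = 0.0183 / 0.0107 = 1.7103
E[R] = Rf + β(Rm − Rf) = 3.08% + 1.7103 × (15.21% − 3.08%) = 23.8259%
α = Rp − E[R] = 5.64% − 23.8259% = -18.1859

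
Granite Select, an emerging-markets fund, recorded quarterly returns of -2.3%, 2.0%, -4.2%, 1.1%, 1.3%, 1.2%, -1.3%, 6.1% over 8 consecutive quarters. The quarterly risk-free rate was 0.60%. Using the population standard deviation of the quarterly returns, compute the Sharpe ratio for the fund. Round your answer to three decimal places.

-0.039

Mean return r̄ = 3.90 / 8 = 0.4875%
Population std dev = √[68.2688 / 8] = 2.9212%
Sharpe = (r̄ − rf) / σ = (0.4875 − 0.6) / 2.9212 = -0.1125 / 2.9212 = -0.0385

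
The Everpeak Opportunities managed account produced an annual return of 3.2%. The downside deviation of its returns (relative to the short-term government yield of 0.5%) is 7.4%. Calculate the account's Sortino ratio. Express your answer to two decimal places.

0.36

Sortino = (Rp − Rf) / σd = (3.2% − 0.5%) / 7.4% = 2.70% / 7.4% = 0.3649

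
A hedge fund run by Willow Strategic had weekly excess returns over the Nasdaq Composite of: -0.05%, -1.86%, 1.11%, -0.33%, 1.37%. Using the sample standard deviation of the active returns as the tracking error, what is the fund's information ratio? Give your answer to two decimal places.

μ = (-0.05 − 1.86 + 1.11 − 0.33 + 1.37) / 5 = 0.240 / 5 = 0.0480%
Sample σ = √[Σ(r − μ)² / 4] = √[6.6685 / 4] = √1.6671 = 1.2912%
IR = μ / tracking error = 0.0480 / 1.2912 = 0.0372

0.04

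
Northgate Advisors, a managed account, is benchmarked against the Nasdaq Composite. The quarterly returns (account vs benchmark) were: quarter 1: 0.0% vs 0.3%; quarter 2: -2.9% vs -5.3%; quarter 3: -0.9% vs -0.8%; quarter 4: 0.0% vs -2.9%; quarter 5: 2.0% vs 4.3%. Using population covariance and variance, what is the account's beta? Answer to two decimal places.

0.45

r̄p = -0.3600%,  r̄m = -0.8800%
Cov = Σ(rp − r̄p)(rm − r̄m) / 5 = 4.6212
Var(rm) = Σ(rm − r̄m)² / 5 = 10.3696
β = Cov / Var = 4.6212 / 10.3696 = 0.4456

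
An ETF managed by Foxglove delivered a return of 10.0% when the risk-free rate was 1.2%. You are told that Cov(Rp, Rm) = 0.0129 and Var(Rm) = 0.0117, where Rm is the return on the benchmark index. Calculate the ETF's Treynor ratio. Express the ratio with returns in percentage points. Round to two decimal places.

β = Cov / Var = 0.0129 / 0.0117 = 1.1026
Treynor = (Rp − Rf) / β = (10.0% − 1.2%) / 1.1026 = 8.80 / 1.1026 = 7.9811

7.98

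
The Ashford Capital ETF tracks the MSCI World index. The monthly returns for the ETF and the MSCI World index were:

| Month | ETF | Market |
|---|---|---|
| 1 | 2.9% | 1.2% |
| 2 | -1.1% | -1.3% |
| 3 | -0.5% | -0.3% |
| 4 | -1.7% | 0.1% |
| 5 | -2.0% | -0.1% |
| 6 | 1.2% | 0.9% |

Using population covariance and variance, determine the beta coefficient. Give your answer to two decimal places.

r̄p = -0.2000%,  r̄m = 0.0833%
Cov = Σ(rp − r̄p)(rm − r̄m) / 6 = 1.0450
Var(rm) = Σ(rm − r̄m)² / 6 = 0.6681
β = Cov / Var = 1.0450 / 0.6681 = 1.5641

1.56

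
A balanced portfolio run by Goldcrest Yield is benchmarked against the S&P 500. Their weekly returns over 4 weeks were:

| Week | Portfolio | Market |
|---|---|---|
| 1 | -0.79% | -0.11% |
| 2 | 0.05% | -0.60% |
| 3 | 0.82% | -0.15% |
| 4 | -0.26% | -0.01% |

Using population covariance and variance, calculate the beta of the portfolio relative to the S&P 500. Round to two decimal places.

-0.50

r̄p = -0.0450%,  r̄m = -0.2175%
Cov = Σ(rp − r̄p)(rm − r̄m) / 4 = -0.0257
Var(rm) = Σ(rm − r̄m)² / 4 = 0.0514
β = Cov / Var = -0.0257 / 0.0514 = -0.5000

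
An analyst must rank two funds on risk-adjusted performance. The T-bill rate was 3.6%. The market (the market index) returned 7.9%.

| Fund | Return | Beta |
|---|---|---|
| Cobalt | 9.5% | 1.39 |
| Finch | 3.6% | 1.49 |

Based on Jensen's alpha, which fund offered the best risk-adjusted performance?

Cobalt: α = 9.5% − [3.6% + 1.39 × (7.9% − 3.6%)] = -0.077
Finch: α = 3.6% − [3.6% + 1.49 × (7.9% − 3.6%)] = -6.407
Highest: Cobalt (-0.077).

Cobalt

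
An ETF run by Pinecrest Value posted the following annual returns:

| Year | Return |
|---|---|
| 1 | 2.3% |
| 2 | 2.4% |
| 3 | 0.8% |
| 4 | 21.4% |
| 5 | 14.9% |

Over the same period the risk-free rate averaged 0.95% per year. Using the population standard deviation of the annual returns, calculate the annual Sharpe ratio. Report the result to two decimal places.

0.90

Mean return μ = 41.80 / 5 = 8.3600%
Population σ = √[Σ(r − μ)² / 5] = √[342.2120 / 5] = √68.4424 = 8.2730%
Sharpe = (μ − rf) / σ = (8.3600 − 0.95) / 8.2730 = 7.4100 / 8.2730 = 0.8957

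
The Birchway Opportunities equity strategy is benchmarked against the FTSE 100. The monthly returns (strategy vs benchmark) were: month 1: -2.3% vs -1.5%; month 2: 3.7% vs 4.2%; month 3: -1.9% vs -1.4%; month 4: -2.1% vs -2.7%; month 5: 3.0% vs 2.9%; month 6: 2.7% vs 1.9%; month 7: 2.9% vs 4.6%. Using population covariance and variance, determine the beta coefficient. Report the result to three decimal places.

0.896

r̄p = 0.8571%,  r̄m = 1.1429%
Cov = Σ(rp − r̄p)(rm − r̄m) / 7 = 6.8047
Var(rm) = Σ(rm − r̄m)² / 7 = 7.5967
β = Cov / Var = 6.8047 / 7.5967 = 0.8957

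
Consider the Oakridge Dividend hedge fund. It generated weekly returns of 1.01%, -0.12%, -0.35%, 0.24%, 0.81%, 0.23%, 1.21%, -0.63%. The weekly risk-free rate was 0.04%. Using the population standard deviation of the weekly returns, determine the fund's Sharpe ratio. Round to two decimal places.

r̄ = (1.01 − 0.12 − 0.35 + 0.24 + 0.81 + 0.23 + 1.21 − 0.63) / 8 = 2.400 / 8 = 0.3000%
Σ(r − r̄)² = (1.01 − 0.3000)² + (-0.12 − 0.3000)² + … = 3.0646
population σ = √(3.0646 / 8) = √0.3831 = 0.6190%
Sharpe = (r̄ − rf) / σ = (0.3000 − 0.04) / 0.6190 = 0.2600 / 0.6190 = 0.4200

0.42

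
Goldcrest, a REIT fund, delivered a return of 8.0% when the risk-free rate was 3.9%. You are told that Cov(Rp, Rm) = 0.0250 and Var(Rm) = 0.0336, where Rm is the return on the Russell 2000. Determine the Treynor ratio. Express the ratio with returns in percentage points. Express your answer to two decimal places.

5.51

β = Cov / Var = 0.0250 / 0.0336 = 0.7440
Treynor = (Rp − Rf) / β = (8.0% − 3.9%) / 0.7440 = 4.10 / 0.7440 = 5.5108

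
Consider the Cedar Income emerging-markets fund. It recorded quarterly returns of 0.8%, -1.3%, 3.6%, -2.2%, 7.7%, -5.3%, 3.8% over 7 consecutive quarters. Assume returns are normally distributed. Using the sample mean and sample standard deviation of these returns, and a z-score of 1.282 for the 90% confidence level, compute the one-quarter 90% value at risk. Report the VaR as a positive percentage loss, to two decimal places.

4.59

Mean return r̄ = 7.10 / 7 = 1.0143%
Σ(r − r̄)² = 114.7486; sample σ = √(114.7486/6) = 4.3732%
VaR = −(r̄ − z·σ) = −(1.0143 − 1.282 × 4.3732) = −(-4.5921) = 4.5921%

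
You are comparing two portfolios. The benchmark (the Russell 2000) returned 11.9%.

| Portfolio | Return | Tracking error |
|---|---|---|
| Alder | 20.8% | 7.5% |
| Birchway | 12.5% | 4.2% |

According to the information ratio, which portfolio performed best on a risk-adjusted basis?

Alder

Alder: IR = (20.8% − 11.9%) / 7.5% = 1.187
Birchway: IR = (12.5% − 11.9%) / 4.2% = 0.143
Highest: Alder (1.187).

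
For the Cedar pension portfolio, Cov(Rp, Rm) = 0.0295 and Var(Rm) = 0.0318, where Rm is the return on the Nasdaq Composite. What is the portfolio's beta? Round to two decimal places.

0.93

β = Cov(Rp, Rm) / Var(Rm) = 0.0295 / 0.0318 = 0.9277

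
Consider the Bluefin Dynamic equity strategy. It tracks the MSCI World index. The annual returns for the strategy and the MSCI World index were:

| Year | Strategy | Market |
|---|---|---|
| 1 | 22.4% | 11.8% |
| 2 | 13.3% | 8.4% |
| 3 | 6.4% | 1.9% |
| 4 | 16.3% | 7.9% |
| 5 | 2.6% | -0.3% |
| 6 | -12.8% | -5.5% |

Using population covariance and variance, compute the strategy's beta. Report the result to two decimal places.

r̄p = 8.0333%,  r̄m = 4.0333%
Cov = Σ(rp − r̄p)(rm − r̄m) / 6 = 65.3639
Var(rm) = Σ(rm − r̄m)² / 6 = 34.7589
β = Cov / Var = 65.3639 / 34.7589 = 1.8805

1.88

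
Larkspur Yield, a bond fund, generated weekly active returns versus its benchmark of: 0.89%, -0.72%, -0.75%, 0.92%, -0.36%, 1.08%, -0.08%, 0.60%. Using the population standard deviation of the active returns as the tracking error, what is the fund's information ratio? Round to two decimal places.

0.28

r̄ = (0.89 − 0.72 − 0.75 + 0.92 − 0.36 + 1.08 − 0.08 + 0.6) / 8 = 1.580 / 8 = 0.1975%
Population σ = √[Σ(r − r̄)² / 8] = √[4.0698 / 8] = √0.5087 = 0.7132%
IR = r̄ / tracking error = 0.1975 / 0.7132 = 0.2769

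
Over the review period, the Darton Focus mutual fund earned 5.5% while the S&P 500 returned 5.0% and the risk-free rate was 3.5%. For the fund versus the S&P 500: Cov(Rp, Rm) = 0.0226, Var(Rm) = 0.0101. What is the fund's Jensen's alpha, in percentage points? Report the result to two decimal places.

-1.36

β = Cov / Var = 0.0226 / 0.0101 = 2.2376
E[R] = Rf + β(Rm − Rf) = 3.5% + 2.2376 × (5.0% − 3.5%) = 6.8564%
α = Rp − E[R] = 5.5% − 6.8564% = -1.3564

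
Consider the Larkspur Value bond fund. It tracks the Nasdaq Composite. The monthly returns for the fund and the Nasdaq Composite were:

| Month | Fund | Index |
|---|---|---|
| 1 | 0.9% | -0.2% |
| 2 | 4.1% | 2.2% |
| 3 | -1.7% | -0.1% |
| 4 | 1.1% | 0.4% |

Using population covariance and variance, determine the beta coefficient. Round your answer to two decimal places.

r̄p = 1.1000%,  r̄m = 0.5750%
Cov = Σ(rp − r̄p)(rm − r̄m) / 4 = 1.7300
Var(rm) = Σ(rm − r̄m)² / 4 = 0.9319
β = Cov / Var = 1.7300 / 0.9319 = 1.8564

1.86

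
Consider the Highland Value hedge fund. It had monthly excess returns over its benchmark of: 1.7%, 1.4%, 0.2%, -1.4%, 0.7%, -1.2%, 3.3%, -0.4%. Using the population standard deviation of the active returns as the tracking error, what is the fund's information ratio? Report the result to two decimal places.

r̄ = (1.7 + 1.4 + 0.2 − 1.4 + 0.7 − 1.2 + 3.3 − 0.4) / 8 = 4.30 / 8 = 0.5375%
Σ(r − r̄)² = (1.7 − 0.5375)² + (1.4 − 0.5375)² + … = 17.5188
population σ = √(17.5188 / 8) = √2.1899 = 1.4798%
IR = r̄ / tracking error = 0.5375 / 1.4798 = 0.3632

0.36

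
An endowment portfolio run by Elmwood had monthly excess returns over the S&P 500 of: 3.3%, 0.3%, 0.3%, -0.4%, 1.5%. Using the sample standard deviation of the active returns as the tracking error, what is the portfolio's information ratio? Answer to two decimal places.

r̄ = (3.3 + 0.3 + 0.3 − 0.4 + 1.5) / 5 = 5.00 / 5 = 1.0000%
Σ(r − r̄)² = (3.3 − 1.0000)² + (0.3 − 1.0000)² + (0.3 − 1.0000)² + … = 8.4800
sample σ = √(8.4800 / 4) = √2.1200 = 1.4560%
IR = r̄ / tracking error = 1.0000 / 1.4560 = 0.6868

0.69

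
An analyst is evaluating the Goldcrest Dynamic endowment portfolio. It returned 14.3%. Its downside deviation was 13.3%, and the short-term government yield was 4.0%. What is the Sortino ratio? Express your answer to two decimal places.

Sortino = (Rp − Rf) / σd = (14.3% − 4.0%) / 13.3% = 10.30% / 13.3% = 0.7744

0.77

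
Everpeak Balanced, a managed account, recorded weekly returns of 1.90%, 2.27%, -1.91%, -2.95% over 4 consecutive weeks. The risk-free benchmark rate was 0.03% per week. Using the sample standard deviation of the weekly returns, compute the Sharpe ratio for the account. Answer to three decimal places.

-0.077

Mean return μ = -0.690 / 4 = -0.1725%
Σ(r − μ)² = (1.9 − (-0.1725))² + (2.27 − (-0.1725))² + (-1.91 − (-0.1725))² + … = 20.9945
σ = √[20.9945 / 3] = 2.6454%
Sharpe = (μ − rf) / σ = (-0.1725 − 0.03) / 2.6454 = -0.2025 / 2.6454 = -0.0765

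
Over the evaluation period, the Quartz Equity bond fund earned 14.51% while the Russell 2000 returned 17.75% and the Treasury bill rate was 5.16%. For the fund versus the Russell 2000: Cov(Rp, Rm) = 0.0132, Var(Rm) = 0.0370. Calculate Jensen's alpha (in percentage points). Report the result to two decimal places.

β = Cov / Var = 0.0132 / 0.0370 = 0.3568
E[R] = Rf + β(Rm − Rf) = 5.16% + 0.3568 × (17.75% − 5.16%) = 9.6521%
α = Rp − E[R] = 14.51% − 9.6521% = 4.8579

4.86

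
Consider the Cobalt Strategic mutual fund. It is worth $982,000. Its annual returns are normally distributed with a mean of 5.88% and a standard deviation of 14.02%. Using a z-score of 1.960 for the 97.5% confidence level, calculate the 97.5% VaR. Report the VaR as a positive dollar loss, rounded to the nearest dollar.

$212,104

Return at the 97.5% tail: μ − z·σ = 5.88% − 1.960 × 14.02% = 5.88 − 27.4792 = -21.5992%
VaR = −(-21.5992%) × $982,000 = 21.5992% × $982,000 = $212,104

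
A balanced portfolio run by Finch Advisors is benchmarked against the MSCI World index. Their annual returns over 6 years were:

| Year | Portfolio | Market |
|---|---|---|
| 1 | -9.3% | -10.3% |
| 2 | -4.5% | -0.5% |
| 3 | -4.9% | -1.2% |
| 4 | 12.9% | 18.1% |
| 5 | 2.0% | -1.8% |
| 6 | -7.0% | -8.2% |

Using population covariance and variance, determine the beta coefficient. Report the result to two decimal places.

r̄p = -1.8000%,  r̄m = -0.6500%
Cov = Σ(rp − r̄p)(rm − r̄m) / 6 = 64.0317
Var(rm) = Σ(rm − r̄m)² / 6 = 83.8892
β = Cov / Var = 64.0317 / 83.8892 = 0.7633

0.76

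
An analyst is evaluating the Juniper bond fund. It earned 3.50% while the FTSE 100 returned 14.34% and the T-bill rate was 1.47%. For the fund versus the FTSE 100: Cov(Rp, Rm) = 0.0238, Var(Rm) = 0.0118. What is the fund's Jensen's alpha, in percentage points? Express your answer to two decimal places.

-23.93

β = Cov / Var = 0.0238 / 0.0118 = 2.0169
E[R] = Rf + β(Rm − Rf) = 1.47% + 2.0169 × (14.34% − 1.47%) = 27.4275%
α = Rp − E[R] = 3.50% − 27.4275% = -23.9275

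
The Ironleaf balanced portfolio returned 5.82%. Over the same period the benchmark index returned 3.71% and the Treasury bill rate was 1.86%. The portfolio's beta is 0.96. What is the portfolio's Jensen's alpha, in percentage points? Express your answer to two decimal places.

CAPM expected return = Rf + β(Rm − Rf) = 1.86% + 0.96 × (3.71% − 1.86%) = 1.86 + 0.96 × 1.85 = 3.6360%
Jensen's α = Rp − E[R] = 5.82% − 3.6360% = 2.1840

2.18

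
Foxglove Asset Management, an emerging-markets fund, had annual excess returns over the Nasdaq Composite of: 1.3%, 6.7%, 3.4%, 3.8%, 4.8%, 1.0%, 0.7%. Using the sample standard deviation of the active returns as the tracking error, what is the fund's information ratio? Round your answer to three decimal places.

r̄ = (1.3 + 6.7 + 3.4 + 3.8 + 4.8 + 1 + 0.7) / 7 = 21.70 / 7 = 3.1000%
Sample σ = √[Σ(r − r̄)² / 6] = √[29.8400 / 6] = √4.9733 = 2.2301%
IR = r̄ / tracking error = 3.1000 / 2.2301 = 1.3901

1.390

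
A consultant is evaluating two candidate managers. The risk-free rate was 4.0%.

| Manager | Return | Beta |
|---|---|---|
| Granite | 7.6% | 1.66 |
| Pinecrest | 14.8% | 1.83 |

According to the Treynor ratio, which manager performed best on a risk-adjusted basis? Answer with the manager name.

Pinecrest

Granite: Treynor = (7.6% − 4.0%) / 1.66 = 2.169
Pinecrest: Treynor = (14.8% − 4.0%) / 1.83 = 5.902
Highest: Pinecrest (5.902).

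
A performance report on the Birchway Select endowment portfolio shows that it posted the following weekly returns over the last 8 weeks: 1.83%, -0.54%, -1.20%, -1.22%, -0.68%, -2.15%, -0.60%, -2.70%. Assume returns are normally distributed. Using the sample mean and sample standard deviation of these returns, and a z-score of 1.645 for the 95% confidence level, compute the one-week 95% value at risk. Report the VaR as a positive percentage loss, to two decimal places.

r̄ = (1.83 − 0.54 − 1.2 − 1.22 − 0.68 − 2.15 − 0.6 − 2.7) / 8 = -0.9075%
Σ(r − r̄)² = (1.83 − (-0.9075))² + (-0.54 − (-0.9075))² + … = 12.7154
σ = √[12.7154 / 7] = 1.3478%
VaR = −(r̄ − z·σ) = −(-0.9075 − 1.645 × 1.3478) = −(-3.1246) = 3.1246%

3.12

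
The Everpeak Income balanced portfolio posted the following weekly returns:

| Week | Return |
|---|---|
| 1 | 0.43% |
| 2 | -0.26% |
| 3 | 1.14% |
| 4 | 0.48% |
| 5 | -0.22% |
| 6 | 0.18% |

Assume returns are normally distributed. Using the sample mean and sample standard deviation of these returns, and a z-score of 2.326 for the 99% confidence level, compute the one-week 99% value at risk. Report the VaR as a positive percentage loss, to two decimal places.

0.92

r̄ = (0.43 − 0.26 + 1.14 + 0.48 − 0.22 + 0.18) / 6 = 0.2917%
Σ(r − r̄)² = 1.3529; sample σ = √(1.3529/5) = 0.5202%
VaR = −(r̄ − z·σ) = −(0.2917 − 2.326 × 0.5202) = −(-0.9183) = 0.9183%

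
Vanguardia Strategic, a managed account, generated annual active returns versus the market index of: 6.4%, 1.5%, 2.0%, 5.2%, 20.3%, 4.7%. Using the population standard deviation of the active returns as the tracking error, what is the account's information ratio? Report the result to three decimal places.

1.056

μ = (6.4 + 1.5 + 2 + 5.2 + 20.3 + 4.7) / 6 = 6.6833%
Population std dev = √[240.4283 / 6] = 6.3302%
IR = μ / tracking error = 6.6833 / 6.3302 = 1.0558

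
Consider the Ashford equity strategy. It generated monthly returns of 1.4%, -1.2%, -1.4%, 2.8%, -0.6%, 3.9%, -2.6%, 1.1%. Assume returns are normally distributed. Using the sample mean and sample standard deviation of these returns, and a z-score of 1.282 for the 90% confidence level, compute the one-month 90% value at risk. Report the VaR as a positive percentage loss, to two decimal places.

μ = (1.4 − 1.2 − 1.4 + 2.8 − 0.6 + 3.9 − 2.6 + 1.1) / 8 = 3.40 / 8 = 0.4250%
Σ(r − μ)² = 35.2950; sample σ = √(35.2950/7) = 2.2455%
VaR = −(μ − z·σ) = −(0.4250 − 1.282 × 2.2455) = −(-2.4537) = 2.4537%

2.45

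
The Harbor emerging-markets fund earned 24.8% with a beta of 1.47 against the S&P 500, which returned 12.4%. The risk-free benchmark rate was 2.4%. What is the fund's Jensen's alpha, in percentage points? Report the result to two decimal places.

7.70

CAPM expected return = Rf + β(Rm − Rf) = 2.4% + 1.47 × (12.4% − 2.4%) = 2.4 + 1.47 × 10.00 = 17.1000%
Jensen's α = Rp − E[R] = 24.8% − 17.1000% = 7.7000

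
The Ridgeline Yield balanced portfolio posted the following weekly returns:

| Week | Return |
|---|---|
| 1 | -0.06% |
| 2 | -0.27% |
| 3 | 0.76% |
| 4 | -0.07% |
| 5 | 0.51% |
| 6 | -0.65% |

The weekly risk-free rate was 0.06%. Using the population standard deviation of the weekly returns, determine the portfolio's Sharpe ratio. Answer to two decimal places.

-0.05

r̄ = (-0.06 − 0.27 + 0.76 − 0.07 + 0.51 − 0.65) / 6 = 0.220 / 6 = 0.0367%
Σ(r − r̄)² = (-0.06 − 0.0367)² + (-0.27 − 0.0367)² + (0.76 − 0.0367)² + … = 1.3335
population σ = √(1.3335 / 6) = √0.2223 = 0.4715%
Sharpe = (r̄ − rf) / σ = (0.0367 − 0.06) / 0.4715 = -0.0233 / 0.4715 = -0.0494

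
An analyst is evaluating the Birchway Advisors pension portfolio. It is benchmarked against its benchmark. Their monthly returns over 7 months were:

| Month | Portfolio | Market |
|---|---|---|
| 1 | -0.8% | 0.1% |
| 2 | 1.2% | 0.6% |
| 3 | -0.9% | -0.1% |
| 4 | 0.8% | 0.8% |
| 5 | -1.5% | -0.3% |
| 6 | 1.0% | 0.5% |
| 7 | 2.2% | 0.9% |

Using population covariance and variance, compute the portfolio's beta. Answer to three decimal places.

r̄p = 0.2857%,  r̄m = 0.3571%
Cov = Σ(rp − r̄p)(rm − r̄m) / 7 = 0.5122
Var(rm) = Σ(rm − r̄m)² / 7 = 0.1824
β = Cov / Var = 0.5122 / 0.1824 = 2.8081

2.808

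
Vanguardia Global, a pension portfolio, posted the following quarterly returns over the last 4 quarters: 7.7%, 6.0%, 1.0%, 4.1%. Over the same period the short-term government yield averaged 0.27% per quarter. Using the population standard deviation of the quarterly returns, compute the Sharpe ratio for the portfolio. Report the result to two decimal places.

Mean return μ = 18.80 / 4 = 4.7000%
Σ(r − μ)² = (7.7 − 4.7000)² + (6 − 4.7000)² + (1 − 4.7000)² + … = 24.7400
population σ = √(24.7400 / 4) = √6.1850 = 2.4870%
Sharpe = (μ − rf) / σ = (4.7000 − 0.27) / 2.4870 = 4.4300 / 2.4870 = 1.7813

1.78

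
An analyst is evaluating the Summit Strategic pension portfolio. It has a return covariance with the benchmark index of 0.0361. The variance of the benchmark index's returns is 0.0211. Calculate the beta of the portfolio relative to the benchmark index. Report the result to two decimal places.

1.71

β = Cov(Rp, Rm) / Var(Rm) = 0.0361 / 0.0211 = 1.7109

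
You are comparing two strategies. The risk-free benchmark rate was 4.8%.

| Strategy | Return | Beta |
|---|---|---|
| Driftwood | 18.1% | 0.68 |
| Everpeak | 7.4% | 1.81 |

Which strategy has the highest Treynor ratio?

Driftwood

Driftwood: Treynor = (18.1% − 4.8%) / 0.68 = 19.559
Everpeak: Treynor = (7.4% − 4.8%) / 1.81 = 1.436
Highest: Driftwood (19.559).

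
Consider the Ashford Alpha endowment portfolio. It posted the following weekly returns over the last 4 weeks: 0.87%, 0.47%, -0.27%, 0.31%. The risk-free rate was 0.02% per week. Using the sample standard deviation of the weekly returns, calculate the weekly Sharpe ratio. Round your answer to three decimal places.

0.687

r̄ = (0.87 + 0.47 − 0.27 + 0.31) / 4 = 0.3450%
Sample σ = √[Σ(r − r̄)² / 3] = √[0.6707 / 3] = √0.2236 = 0.4729%
Sharpe = (r̄ − rf) / σ = (0.3450 − 0.02) / 0.4729 = 0.3250 / 0.4729 = 0.6872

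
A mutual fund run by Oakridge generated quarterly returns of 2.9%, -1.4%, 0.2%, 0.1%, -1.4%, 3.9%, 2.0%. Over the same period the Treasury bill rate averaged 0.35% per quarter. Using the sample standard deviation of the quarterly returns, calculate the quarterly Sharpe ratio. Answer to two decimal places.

r̄ = (2.9 − 1.4 + 0.2 + 0.1 − 1.4 + 3.9 + 2) / 7 = 0.9000%
Σ(r − r̄)² = 25.9200; sample σ = √(25.9200/6) = 2.0785%
Sharpe = (r̄ − rf) / σ = (0.9000 − 0.35) / 2.0785 = 0.5500 / 2.0785 = 0.2646

0.26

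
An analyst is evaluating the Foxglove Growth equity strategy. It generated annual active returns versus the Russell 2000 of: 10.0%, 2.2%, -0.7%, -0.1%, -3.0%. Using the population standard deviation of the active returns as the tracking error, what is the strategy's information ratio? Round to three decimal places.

r̄ = (10 + 2.2 − 0.7 − 0.1 − 3) / 5 = 1.6800%
Σ(r − r̄)² = (10 − 1.6800)² + (2.2 − 1.6800)² + … = 100.2280
σ = √[100.2280 / 5] = 4.4772%
IR = r̄ / tracking error = 1.6800 / 4.4772 = 0.3752

0.375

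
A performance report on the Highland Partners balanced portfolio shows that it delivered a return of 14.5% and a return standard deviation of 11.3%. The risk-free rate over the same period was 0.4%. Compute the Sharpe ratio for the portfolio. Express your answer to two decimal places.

1.25

Sharpe = (Rp − Rf) / σp = (14.5% − 0.4%) / 11.3% = 14.10% / 11.3% = 1.2478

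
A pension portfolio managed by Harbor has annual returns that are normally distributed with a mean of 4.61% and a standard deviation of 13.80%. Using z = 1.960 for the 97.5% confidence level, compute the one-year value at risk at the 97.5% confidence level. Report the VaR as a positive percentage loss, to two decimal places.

VaR (as % loss) = −(μ − z·σ) = −(4.61% − 1.960 × 13.80%) = −(-22.4380%) = 22.4380%

22.44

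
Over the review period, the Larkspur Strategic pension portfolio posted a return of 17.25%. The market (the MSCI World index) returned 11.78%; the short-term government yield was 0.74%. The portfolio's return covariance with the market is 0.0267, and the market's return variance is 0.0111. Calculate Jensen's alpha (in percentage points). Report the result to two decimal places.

-10.05

β = Cov / Var = 0.0267 / 0.0111 = 2.4054
E[R] = Rf + β(Rm − Rf) = 0.74% + 2.4054 × (11.78% − 0.74%) = 27.2956%
α = Rp − E[R] = 17.25% − 27.2956% = -10.0456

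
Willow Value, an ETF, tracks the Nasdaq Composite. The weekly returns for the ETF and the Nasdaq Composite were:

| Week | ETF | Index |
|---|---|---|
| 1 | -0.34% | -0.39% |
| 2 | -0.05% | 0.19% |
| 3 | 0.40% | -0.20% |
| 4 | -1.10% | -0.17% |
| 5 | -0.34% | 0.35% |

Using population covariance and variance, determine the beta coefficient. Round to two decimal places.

r̄p = -0.2860%,  r̄m = -0.0440%
Cov = Σ(rp − r̄p)(rm − r̄m) / 5 = 0.0096
Var(rm) = Σ(rm − r̄m)² / 5 = 0.0740
β = Cov / Var = 0.0096 / 0.0740 = 0.1297

0.13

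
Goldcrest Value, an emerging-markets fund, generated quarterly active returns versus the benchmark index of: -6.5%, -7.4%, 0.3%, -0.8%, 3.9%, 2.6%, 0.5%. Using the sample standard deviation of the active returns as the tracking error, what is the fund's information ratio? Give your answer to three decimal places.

-0.245

Mean return r̄ = -7.40 / 7 = -1.0571%
Σ(r − r̄)² = 112.1371; sample σ = √(112.1371/6) = 4.3231%
IR = r̄ / tracking error = -1.0571 / 4.3231 = -0.2445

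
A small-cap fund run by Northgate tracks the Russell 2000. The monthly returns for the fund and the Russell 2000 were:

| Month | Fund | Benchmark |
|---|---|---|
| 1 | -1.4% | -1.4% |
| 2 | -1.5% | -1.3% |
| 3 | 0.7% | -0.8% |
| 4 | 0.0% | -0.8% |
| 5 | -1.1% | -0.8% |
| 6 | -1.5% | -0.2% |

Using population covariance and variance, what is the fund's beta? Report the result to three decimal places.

0.312

r̄p = -0.8000%,  r̄m = -0.8833%
Cov = Σ(rp − r̄p)(rm − r̄m) / 6 = 0.0483
Var(rm) = Σ(rm − r̄m)² / 6 = 0.1547
β = Cov / Var = 0.0483 / 0.1547 = 0.3122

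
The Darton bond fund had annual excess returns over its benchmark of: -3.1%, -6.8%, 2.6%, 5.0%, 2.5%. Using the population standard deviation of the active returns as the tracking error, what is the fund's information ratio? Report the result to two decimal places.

r̄ = (-3.1 − 6.8 + 2.6 + 5 + 2.5) / 5 = 0.20 / 5 = 0.0400%
Population σ = √[Σ(r − r̄)² / 5] = √[93.8520 / 5] = √18.7704 = 4.3325%
IR = r̄ / tracking error = 0.0400 / 4.3325 = 0.0092

0.01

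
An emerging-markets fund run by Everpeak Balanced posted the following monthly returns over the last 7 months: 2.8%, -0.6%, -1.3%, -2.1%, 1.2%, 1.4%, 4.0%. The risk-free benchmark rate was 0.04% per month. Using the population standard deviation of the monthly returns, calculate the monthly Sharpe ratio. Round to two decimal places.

r̄ = (2.8 − 0.6 − 1.3 − 2.1 + 1.2 + 1.4 + 4) / 7 = 0.7714%
Σ(r − r̄)² = 29.5343; population σ = √(29.5343/7) = 2.0541%
Sharpe = (r̄ − rf) / σ = (0.7714 − 0.04) / 2.0541 = 0.7314 / 2.0541 = 0.3561

0.36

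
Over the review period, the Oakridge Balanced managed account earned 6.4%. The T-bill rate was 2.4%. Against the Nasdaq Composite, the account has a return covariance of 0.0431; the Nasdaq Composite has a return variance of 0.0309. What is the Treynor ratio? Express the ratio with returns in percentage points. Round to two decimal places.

2.87

β = Cov / Var = 0.0431 / 0.0309 = 1.3948
Treynor = (Rp − Rf) / β = (6.4% − 2.4%) / 1.3948 = 4.00 / 1.3948 = 2.8678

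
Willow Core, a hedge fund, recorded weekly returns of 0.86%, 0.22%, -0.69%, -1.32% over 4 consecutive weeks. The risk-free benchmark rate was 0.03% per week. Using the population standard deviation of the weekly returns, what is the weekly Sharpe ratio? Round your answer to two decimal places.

-0.31

r̄ = (0.86 + 0.22 − 0.69 − 1.32) / 4 = -0.2325%
Σ(r − r̄)² = (0.86 − (-0.2325))² + (0.22 − (-0.2325))² + … = 2.7903
population σ = √(2.7903 / 4) = √0.6976 = 0.8352%
Sharpe = (r̄ − rf) / σ = (-0.2325 − 0.03) / 0.8352 = -0.2625 / 0.8352 = -0.3143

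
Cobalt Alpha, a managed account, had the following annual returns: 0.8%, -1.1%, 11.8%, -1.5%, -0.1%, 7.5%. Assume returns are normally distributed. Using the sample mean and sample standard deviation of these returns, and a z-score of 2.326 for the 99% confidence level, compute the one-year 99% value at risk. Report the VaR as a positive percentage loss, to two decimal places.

μ = (0.8 − 1.1 + 11.8 − 1.5 − 0.1 + 7.5) / 6 = 2.9000%
Σ(r − μ)² = 149.1400; sample σ = √(149.1400/5) = 5.4615%
VaR = −(μ − z·σ) = −(2.9000 − 2.326 × 5.4615) = −(-9.8034) = 9.8034%

9.80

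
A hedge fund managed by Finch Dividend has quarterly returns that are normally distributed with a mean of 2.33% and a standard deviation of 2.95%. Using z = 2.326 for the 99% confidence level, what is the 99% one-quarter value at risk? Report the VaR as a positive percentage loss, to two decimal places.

4.53

VaR (as % loss) = −(μ − z·σ) = −(2.33% − 2.326 × 2.95%) = −(-4.5317%) = 4.5317%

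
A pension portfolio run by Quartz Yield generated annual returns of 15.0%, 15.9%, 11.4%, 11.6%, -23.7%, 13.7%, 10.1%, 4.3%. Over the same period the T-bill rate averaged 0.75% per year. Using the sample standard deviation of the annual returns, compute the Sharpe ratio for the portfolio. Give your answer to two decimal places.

0.50

r̄ = (15 + 15.9 + 11.4 + 11.6 − 23.7 + 13.7 + 10.1 + 4.3) / 8 = 58.30 / 8 = 7.2875%
Σ(r − r̄)² = (15 − 7.2875)² + (15.9 − 7.2875)² + … = 1187.3488
sample σ = √(1187.3488 / 7) = √169.6213 = 13.0239%
Sharpe = (r̄ − rf) / σ = (7.2875 − 0.75) / 13.0239 = 6.5375 / 13.0239 = 0.5020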